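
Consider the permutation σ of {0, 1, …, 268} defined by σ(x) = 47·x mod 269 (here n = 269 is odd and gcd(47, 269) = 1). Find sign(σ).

+1

Start at x=121: 121 → 38 → 172 → 14 → 120 → 260 → 115 → … (one orbit).
π_47 has 5 disjoint cycles with lengths [67, 67, 67, 67, 1] on {0,…,268}.
269 − 5 = 264 transpositions; sign(π) = (−1)^264 = +1.
Via Zolotarev, sign(π_{47}) = (47|269) = +1.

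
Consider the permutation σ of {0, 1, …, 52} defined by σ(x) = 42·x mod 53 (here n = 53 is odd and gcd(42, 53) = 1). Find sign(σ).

+1

Start at x=13: 13 → 16 → 36 → 28 → 10 → 49 → 44 → … (one orbit).
Cycle lengths of π_42 on ℤ/53ℤ: [13, 13, 13, 13, 1]; 5 cycles in total.
sign(π) = (−1)^{n − #cycles} = (−1)^{53−5} = (−1)^48 = +1.
The Jacobi symbol (42|53) = +1 (Zolotarev) agrees.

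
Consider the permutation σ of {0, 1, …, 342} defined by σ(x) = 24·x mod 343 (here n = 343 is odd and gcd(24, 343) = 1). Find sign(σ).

-1

Orbit of 325 under x↦24x: [325, 254, 265, 186, 5, 120, 136]… (length divides ord_343(24)).
Cycle type of π: 294 + 42 + 6 + 1; total 4 cycles.
343 − 4 = 339 transpositions; sign(π) = (−1)^339 = -1.
Via Zolotarev, sign(π_{24}) = (24|343) = -1.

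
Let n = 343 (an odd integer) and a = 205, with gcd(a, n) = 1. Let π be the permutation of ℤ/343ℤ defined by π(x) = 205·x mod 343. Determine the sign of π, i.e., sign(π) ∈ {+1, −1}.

Orbit of 324 under x↦205x: [324, 221, 29, 114, 46, 169, 2]… (length divides ord_343(205)).
Cycle type of π: 147×2 + 21×2 + 3×2 + 1; total 7 cycles.
n − c = 343 − 7 = 336; sign = (−1)^336 = +1.
(205|343)_J = +1 (Zolotarev's lemma cross-check).

+1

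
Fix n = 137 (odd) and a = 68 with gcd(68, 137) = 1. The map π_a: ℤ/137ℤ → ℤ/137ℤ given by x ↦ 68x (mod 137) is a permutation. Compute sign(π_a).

Orbit of 4 under x↦68x: [4, 135, 1, 68, 103, 17, 60]… (length divides ord_137(68)).
3 cycles of lengths [68, 68, 1].
With 3 cycles on 137 points, sign = (−1)^{137−3} = +1.

+1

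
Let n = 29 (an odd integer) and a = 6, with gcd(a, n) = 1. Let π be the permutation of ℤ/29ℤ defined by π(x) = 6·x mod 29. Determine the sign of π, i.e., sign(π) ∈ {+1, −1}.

Start at x=25: 25 → 5 → 1 → 6 → 7 → 13 → 20 → … (one orbit).
Cycle type of π: 14×2 + 1; total 3 cycles.
3 cycles on 29: each ℓ→(−1)^(ℓ−1), product (−1)^26 = +1.
Via Zolotarev, sign(π_{6}) = (6|29) = +1.

+1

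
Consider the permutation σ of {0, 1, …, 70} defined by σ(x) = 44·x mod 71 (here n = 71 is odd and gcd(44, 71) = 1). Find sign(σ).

-1

Start at x=15: 15 → 21 → 1 → 44 → 19 → 55 → 6 → … (one orbit).
Decompose π into cycles: lengths [70, 1] (2 cycles, including the fixed point 0).
sign(π) = (−1)^{n − #cycles} = (−1)^{71−2} = (−1)^69 = -1.
Zolotarev: (44|71) = -1, matching the cycle-count sign.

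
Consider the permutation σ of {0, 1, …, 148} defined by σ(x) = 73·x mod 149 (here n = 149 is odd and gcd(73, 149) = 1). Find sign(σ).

+1

Orbit of 63 under x↦73x: [63, 129, 30, 104, 142, 85, 96]… (length divides ord_149(73)).
5 cycles of lengths [37, 37, 37, 37, 1].
5 cycles on 149: each ℓ→(−1)^(ℓ−1), product (−1)^144 = +1.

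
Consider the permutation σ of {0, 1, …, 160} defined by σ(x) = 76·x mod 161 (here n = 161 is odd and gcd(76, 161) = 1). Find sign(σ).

+1

Orbit of 132 under x↦76x: [132, 50, 97, 127, 153, 36, 160]… (length divides ord_161(76)).
Cycle type of π: 22×7 + 2×3 + 1; total 11 cycles.
With 11 cycles on 161 points, sign = (−1)^{161−11} = +1.
Via Zolotarev, sign(π_{76}) = (76|161) = +1.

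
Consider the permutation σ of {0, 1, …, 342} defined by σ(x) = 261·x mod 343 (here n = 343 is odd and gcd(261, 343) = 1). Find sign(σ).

Trace 170: π^k(170) = [170, 123, 204, 79, 39, 232, 184] for k=0..6.
Cycle lengths of π_261 on ℤ/343ℤ: [147, 147, 21, 21, 3, 3, 1]; 7 cycles in total.
sign(π) = (−1)^{n − #cycles} = (−1)^{343−7} = (−1)^336 = +1.
(261|343)_J = +1 (Zolotarev's lemma cross-check).

+1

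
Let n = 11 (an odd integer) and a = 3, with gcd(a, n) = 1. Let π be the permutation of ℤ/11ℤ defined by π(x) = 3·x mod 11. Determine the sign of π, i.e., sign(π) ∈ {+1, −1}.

Trace 5: π^k(5) = [5, 4, 1, 3, 9] for k=0..4.
The orbit structure of x ↦ 3x mod 11: 3 orbits of sizes [5, 5, 1].
3 cycles on 11: each ℓ→(−1)^(ℓ−1), product (−1)^8 = +1.
Via Zolotarev, sign(π_{3}) = (3|11) = +1.

+1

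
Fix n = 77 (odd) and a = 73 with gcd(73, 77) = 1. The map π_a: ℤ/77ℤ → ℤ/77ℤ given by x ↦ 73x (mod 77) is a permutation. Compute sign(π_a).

+1

Orbit of 62 under x↦73x: [62, 60, 68, 36, 10, 37, 6]… (length divides ord_77(73)).
π_73 has 5 disjoint cycles with lengths [30, 30, 10, 6, 1] on {0,…,76}.
Σ(ℓ_i−1) = 77−5 = 72; sign = (−1)^72 = +1.
(73|77)_J = +1 (Zolotarev's lemma cross-check).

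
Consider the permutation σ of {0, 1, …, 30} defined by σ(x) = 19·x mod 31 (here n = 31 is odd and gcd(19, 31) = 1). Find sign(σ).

+1

Start at x=16: 16 → 25 → 10 → 4 → 14 → 18 → 1 → … (one orbit).
Decompose π into cycles: lengths [15, 15, 1] (3 cycles, including the fixed point 0).
With 3 cycles on 31 points, sign = (−1)^{31−3} = +1.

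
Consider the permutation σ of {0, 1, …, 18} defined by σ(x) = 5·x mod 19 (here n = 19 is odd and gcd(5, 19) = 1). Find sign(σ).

Orbit of 17 under x↦5x: [17, 9, 7, 16, 4, 1, 5]… (length divides ord_19(5)).
3 cycles of lengths [9, 9, 1].
3 cycles on 19: each ℓ→(−1)^(ℓ−1), product (−1)^16 = +1.

+1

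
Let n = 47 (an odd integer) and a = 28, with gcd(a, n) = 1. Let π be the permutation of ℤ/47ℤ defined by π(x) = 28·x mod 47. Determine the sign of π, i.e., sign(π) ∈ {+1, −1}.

+1

Trace 34: π^k(34) = [34, 12, 7, 8, 36, 21, 24] for k=0..6.
3 cycles of lengths [23, 23, 1].
Σ(ℓ_i−1) = 47−3 = 44; sign = (−1)^44 = +1.
(28|47)_J = +1 (Zolotarev's lemma cross-check).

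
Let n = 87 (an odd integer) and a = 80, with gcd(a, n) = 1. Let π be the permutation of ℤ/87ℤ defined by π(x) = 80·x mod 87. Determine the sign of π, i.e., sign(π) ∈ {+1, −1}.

-1

Orbit of 25 under x↦80x: [25, 86, 7, 38, 82, 35, 16]… (length divides ord_87(80)).
Decompose π into cycles: lengths [14, 14, 14, 14, 14, 14, 2, 1] (8 cycles, including the fixed point 0).
Σ(ℓ_i−1) = 87−8 = 79; sign = (−1)^79 = -1.
The Jacobi symbol (80|87) = -1 (Zolotarev) agrees.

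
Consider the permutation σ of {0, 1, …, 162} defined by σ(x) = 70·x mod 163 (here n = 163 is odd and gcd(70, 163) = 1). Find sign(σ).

-1

Start at x=58: 58 → 148 → 91 → 13 → 95 → 130 → 135 → … (one orbit).
Decompose π into cycles: lengths [162, 1] (2 cycles, including the fixed point 0).
sign(π) = (−1)^{n − #cycles} = (−1)^{163−2} = (−1)^161 = -1.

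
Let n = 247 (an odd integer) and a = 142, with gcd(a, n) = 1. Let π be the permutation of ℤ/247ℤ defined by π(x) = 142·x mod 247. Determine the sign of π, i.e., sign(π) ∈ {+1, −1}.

+1

Start at x=220: 220 → 118 → 207 → 1 → 142 → 157 → 64 → … (one orbit).
Decompose π into cycles: lengths [18, 18, 18, 18, 18, 18, 18, 18, 18, 18, 18, 18, 9, 9, 2, 2, 2, 2, 2, 2, 1] (21 cycles, including the fixed point 0).
sign(π) = (−1)^{n − #cycles} = (−1)^{247−21} = (−1)^226 = +1.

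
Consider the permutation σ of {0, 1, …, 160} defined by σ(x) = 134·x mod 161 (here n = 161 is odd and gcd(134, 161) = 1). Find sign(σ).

Trace 22: π^k(22) = [22, 50, 99, 64, 43, 127, 113] for k=0..6.
14 cycles of lengths [22, 22, 22, 22, 22, 22, 22, 1, 1, 1, 1, 1, 1, 1].
161 − 14 = 147 transpositions; sign(π) = (−1)^147 = -1.
(134|161)_J = -1 (Zolotarev's lemma cross-check).

-1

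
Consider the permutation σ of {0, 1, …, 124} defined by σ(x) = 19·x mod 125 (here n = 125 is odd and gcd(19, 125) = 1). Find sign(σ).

Trace 99: π^k(99) = [99, 6, 114, 41, 29, 51, 94] for k=0..6.
Cycle lengths of π_19 on ℤ/125ℤ: [50, 50, 10, 10, 2, 2, 1]; 7 cycles in total.
sign(π) = (−1)^{n − #cycles} = (−1)^{125−7} = (−1)^118 = +1.
The Jacobi symbol (19|125) = +1 (Zolotarev) agrees.

+1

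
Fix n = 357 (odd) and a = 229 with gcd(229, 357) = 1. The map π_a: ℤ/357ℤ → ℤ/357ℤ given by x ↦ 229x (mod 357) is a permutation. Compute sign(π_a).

Trace 229: π^k(229) = [229, 319, 223, 16, 94, 106, 355] for k=0..6.
π_229 has 24 disjoint cycles with lengths [24, 24, 24, 24, 24, 24, 24, 24, 24, 24, 24, 24, 8, 8, 8, 8, 8, 8, 6, 6, 6, 1, 1, 1] on {0,…,356}.
n − c = 357 − 24 = 333; sign = (−1)^333 = -1.
The Jacobi symbol (229|357) = -1 (Zolotarev) agrees.

-1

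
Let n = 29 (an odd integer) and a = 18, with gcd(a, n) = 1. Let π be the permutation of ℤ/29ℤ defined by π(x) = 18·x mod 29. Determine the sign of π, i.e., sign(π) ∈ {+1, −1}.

Trace 22: π^k(22) = [22, 19, 23, 8, 28, 11, 24] for k=0..6.
Decompose π into cycles: lengths [28, 1] (2 cycles, including the fixed point 0).
With 2 cycles on 29 points, sign = (−1)^{29−2} = -1.

-1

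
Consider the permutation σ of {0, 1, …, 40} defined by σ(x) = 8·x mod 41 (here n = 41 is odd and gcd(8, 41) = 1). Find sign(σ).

Trace 8: π^k(8) = [8, 23, 20, 37, 9, 31, 2] for k=0..6.
The orbit structure of x ↦ 8x mod 41: 3 orbits of sizes [20, 20, 1].
41 − 3 = 38 transpositions; sign(π) = (−1)^38 = +1.

+1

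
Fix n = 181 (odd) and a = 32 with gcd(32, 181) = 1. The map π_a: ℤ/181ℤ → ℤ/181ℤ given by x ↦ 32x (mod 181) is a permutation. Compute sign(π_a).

Orbit of 62 under x↦32x: [62, 174, 138, 72, 132, 61, 142]… (length divides ord_181(32)).
6 cycles of lengths [36, 36, 36, 36, 36, 1].
6 cycles on 181: each ℓ→(−1)^(ℓ−1), product (−1)^175 = -1.

-1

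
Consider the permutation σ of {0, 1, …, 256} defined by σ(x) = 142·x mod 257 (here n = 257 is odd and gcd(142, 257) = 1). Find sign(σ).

-1

Trace 140: π^k(140) = [140, 91, 72, 201, 15, 74, 228] for k=0..6.
The orbit structure of x ↦ 142x mod 257: 2 orbits of sizes [256, 1].
Σ(ℓ_i−1) = 257−2 = 255; sign = (−1)^255 = -1.
(142|257)_J = -1 (Zolotarev's lemma cross-check).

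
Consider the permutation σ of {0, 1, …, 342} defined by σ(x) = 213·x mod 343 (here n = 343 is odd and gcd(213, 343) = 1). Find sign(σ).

-1

Orbit of 137 under x↦213x: [137, 26, 50, 17, 191, 209, 270]… (length divides ord_343(213)).
Cycle lengths of π_213 on ℤ/343ℤ: [294, 42, 6, 1]; 4 cycles in total.
With 4 cycles on 343 points, sign = (−1)^{343−4} = -1.
The Jacobi symbol (213|343) = -1 (Zolotarev) agrees.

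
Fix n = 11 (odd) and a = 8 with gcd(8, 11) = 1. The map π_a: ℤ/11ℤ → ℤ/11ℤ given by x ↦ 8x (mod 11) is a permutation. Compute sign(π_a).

-1

Orbit of 4 under x↦8x: [4, 10, 3, 2, 5, 7, 1]… (length divides ord_11(8)).
The orbit structure of x ↦ 8x mod 11: 2 orbits of sizes [10, 1].
With 2 cycles on 11 points, sign = (−1)^{11−2} = -1.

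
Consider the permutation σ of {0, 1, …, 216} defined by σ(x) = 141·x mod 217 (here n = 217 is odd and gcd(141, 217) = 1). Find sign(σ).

-1

Orbit of 78 under x↦141x: [78, 148, 36, 85, 50, 106, 190]… (length divides ord_217(141)).
The orbit structure of x ↦ 141x mod 217: 14 orbits of sizes [30, 30, 30, 30, 30, 30, 30, 1, 1, 1, 1, 1, 1, 1].
With 14 cycles on 217 points, sign = (−1)^{217−14} = -1.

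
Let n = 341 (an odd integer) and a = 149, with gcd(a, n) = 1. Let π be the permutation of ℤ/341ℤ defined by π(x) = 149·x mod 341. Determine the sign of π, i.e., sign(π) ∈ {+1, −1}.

-1

Trace 5: π^k(5) = [5, 63, 180, 222, 1, 149, 36] for k=0..6.
Cycle type of π: 30×10 + 10 + 3×10 + 1; total 22 cycles.
341 − 22 = 319 transpositions; sign(π) = (−1)^319 = -1.
Zolotarev: (149|341) = -1, matching the cycle-count sign.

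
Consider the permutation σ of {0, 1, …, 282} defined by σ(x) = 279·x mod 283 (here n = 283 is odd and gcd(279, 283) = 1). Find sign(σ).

-1

Start at x=16: 16 → 219 → 256 → 108 → 134 → 30 → 163 → … (one orbit).
Cycle lengths of π_279 on ℤ/283ℤ: [94, 94, 94, 1]; 4 cycles in total.
283 − 4 = 279 transpositions; sign(π) = (−1)^279 = -1.
Via Zolotarev, sign(π_{279}) = (279|283) = -1.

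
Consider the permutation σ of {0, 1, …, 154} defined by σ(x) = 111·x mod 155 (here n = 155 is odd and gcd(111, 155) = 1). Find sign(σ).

Start at x=76: 76 → 66 → 41 → 56 → 16 → 71 → 131 → … (one orbit).
15 cycles of lengths [15, 15, 15, 15, 15, 15, 15, 15, 15, 15, 1, 1, 1, 1, 1].
With 15 cycles on 155 points, sign = (−1)^{155−15} = +1.
(111|155)_J = +1 (Zolotarev's lemma cross-check).

+1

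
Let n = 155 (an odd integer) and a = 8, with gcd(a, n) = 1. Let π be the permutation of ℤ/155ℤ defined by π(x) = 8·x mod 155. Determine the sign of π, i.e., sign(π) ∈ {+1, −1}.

-1

Start at x=1: 1 → 8 → 64 → 47 → 66 → 63 → 39 → … (one orbit).
Cycle type of π: 20×6 + 5×6 + 4 + 1; total 14 cycles.
Σ(ℓ_i−1) = 155−14 = 141; sign = (−1)^141 = -1.
Check: (8/155) = -1 by Zolotarev.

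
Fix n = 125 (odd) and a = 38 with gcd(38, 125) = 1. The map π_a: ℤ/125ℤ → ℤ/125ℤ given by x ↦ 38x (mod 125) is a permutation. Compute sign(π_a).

Orbit of 52 under x↦38x: [52, 101, 88, 94, 72, 111, 93]… (length divides ord_125(38)).
π_38 has 4 disjoint cycles with lengths [100, 20, 4, 1] on {0,…,124}.
sign(π) = (−1)^{n − #cycles} = (−1)^{125−4} = (−1)^121 = -1.

-1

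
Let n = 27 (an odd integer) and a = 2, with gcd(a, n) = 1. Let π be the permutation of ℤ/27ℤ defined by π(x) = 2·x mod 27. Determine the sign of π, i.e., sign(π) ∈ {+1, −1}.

Orbit of 5 under x↦2x: [5, 10, 20, 13, 26, 25, 23]… (length divides ord_27(2)).
π_2 has 4 disjoint cycles with lengths [18, 6, 2, 1] on {0,…,26}.
sign(π) = (−1)^{n − #cycles} = (−1)^{27−4} = (−1)^23 = -1.
The Jacobi symbol (2|27) = -1 (Zolotarev) agrees.

-1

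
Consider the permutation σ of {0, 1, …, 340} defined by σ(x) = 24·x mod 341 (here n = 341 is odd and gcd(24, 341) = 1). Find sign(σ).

Start at x=1: 1 → 24 → 235 → 184 → 324 → 274 → 97 → … (one orbit).
Decompose π into cycles: lengths [30, 30, 30, 30, 30, 30, 30, 30, 30, 30, 30, 10, 1] (13 cycles, including the fixed point 0).
With 13 cycles on 341 points, sign = (−1)^{341−13} = +1.
Zolotarev: (24|341) = +1, matching the cycle-count sign.

+1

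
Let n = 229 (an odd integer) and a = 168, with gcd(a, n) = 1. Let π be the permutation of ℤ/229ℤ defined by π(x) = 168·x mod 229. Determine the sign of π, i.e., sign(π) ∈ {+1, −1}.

+1

Trace 186: π^k(186) = [186, 104, 68, 203, 212, 121, 176] for k=0..6.
Cycle lengths of π_168 on ℤ/229ℤ: [38, 38, 38, 38, 38, 38, 1]; 7 cycles in total.
sign(π) = (−1)^{n − #cycles} = (−1)^{229−7} = (−1)^222 = +1.
The Jacobi symbol (168|229) = +1 (Zolotarev) agrees.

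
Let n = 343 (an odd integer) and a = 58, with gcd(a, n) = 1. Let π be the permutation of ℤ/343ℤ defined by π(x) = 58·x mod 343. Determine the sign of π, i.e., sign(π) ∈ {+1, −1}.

Trace 32: π^k(32) = [32, 141, 289, 298, 134, 226, 74] for k=0..6.
π_58 has 7 disjoint cycles with lengths [147, 147, 21, 21, 3, 3, 1] on {0,…,342}.
n − c = 343 − 7 = 336; sign = (−1)^336 = +1.

+1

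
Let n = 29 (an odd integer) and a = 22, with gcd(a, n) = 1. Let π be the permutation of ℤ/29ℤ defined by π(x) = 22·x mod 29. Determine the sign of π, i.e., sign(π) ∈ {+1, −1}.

Trace 9: π^k(9) = [9, 24, 6, 16, 4, 1, 22] for k=0..6.
Cycle lengths of π_22 on ℤ/29ℤ: [14, 14, 1]; 3 cycles in total.
29 − 3 = 26 transpositions; sign(π) = (−1)^26 = +1.
Zolotarev: (22|29) = +1, matching the cycle-count sign.

+1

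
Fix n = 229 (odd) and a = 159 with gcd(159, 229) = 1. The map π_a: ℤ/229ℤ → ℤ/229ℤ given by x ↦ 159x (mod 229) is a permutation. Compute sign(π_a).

+1

Start at x=91: 91 → 42 → 37 → 158 → 161 → 180 → 224 → … (one orbit).
Decompose π into cycles: lengths [57, 57, 57, 57, 1] (5 cycles, including the fixed point 0).
With 5 cycles on 229 points, sign = (−1)^{229−5} = +1.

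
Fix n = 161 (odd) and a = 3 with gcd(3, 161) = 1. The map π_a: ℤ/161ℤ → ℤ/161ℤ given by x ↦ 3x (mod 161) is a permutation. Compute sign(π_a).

Start at x=116: 116 → 26 → 78 → 73 → 58 → 13 → 39 → … (one orbit).
Decompose π into cycles: lengths [66, 66, 11, 11, 6, 1] (6 cycles, including the fixed point 0).
With 6 cycles on 161 points, sign = (−1)^{161−6} = -1.
The Jacobi symbol (3|161) = -1 (Zolotarev) agrees.

-1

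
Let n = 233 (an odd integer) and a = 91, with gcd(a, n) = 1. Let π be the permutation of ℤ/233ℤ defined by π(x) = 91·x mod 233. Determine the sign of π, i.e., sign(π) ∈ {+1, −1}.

+1

Start at x=169: 169 → 1 → 91 → 126 → 49 → 32 → 116 → … (one orbit).
The orbit structure of x ↦ 91x mod 233: 5 orbits of sizes [58, 58, 58, 58, 1].
n − c = 233 − 5 = 228; sign = (−1)^228 = +1.
Check: (91/233) = +1 by Zolotarev.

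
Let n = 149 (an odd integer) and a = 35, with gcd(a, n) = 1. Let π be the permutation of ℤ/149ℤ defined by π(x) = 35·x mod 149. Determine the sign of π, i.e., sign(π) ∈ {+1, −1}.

+1

Start at x=69: 69 → 31 → 42 → 129 → 45 → 85 → 144 → … (one orbit).
Cycle type of π: 74×2 + 1; total 3 cycles.
3 cycles on 149: each ℓ→(−1)^(ℓ−1), product (−1)^146 = +1.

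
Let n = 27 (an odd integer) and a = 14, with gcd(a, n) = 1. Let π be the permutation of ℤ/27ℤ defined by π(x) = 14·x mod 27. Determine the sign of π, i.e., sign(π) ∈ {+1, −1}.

-1

Trace 22: π^k(22) = [22, 11, 19, 23, 25, 26, 13] for k=0..6.
Decompose π into cycles: lengths [18, 6, 2, 1] (4 cycles, including the fixed point 0).
sign(π) = (−1)^{n − #cycles} = (−1)^{27−4} = (−1)^23 = -1.
The Jacobi symbol (14|27) = -1 (Zolotarev) agrees.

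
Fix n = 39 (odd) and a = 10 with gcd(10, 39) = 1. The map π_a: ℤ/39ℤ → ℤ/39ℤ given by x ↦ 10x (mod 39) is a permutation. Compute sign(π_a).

+1

Trace 4: π^k(4) = [4, 1, 10, 22, 25, 16] for k=0..5.
9 cycles of lengths [6, 6, 6, 6, 6, 6, 1, 1, 1].
sign(π) = (−1)^{n − #cycles} = (−1)^{39−9} = (−1)^30 = +1.
(10|39)_J = +1 (Zolotarev's lemma cross-check).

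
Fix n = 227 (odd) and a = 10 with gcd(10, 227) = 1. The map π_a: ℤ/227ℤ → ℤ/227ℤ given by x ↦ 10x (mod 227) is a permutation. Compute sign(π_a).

+1

Trace 134: π^k(134) = [134, 205, 7, 70, 19, 190, 84] for k=0..6.
3 cycles of lengths [113, 113, 1].
Σ(ℓ_i−1) = 227−3 = 224; sign = (−1)^224 = +1.
(10|227)_J = +1 (Zolotarev's lemma cross-check).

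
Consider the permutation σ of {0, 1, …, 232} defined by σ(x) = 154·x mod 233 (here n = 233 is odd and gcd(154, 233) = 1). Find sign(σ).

Trace 129: π^k(129) = [129, 61, 74, 212, 28, 118, 231] for k=0..6.
Decompose π into cycles: lengths [232, 1] (2 cycles, including the fixed point 0).
With 2 cycles on 233 points, sign = (−1)^{233−2} = -1.
Via Zolotarev, sign(π_{154}) = (154|233) = -1.

-1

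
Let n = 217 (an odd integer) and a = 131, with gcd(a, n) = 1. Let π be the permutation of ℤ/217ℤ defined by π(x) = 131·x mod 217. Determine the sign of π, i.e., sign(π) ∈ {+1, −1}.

-1

Trace 164: π^k(164) = [164, 1, 131, 18, 188, 107, 129] for k=0..6.
The orbit structure of x ↦ 131x mod 217: 10 orbits of sizes [30, 30, 30, 30, 30, 30, 15, 15, 6, 1].
n − c = 217 − 10 = 207; sign = (−1)^207 = -1.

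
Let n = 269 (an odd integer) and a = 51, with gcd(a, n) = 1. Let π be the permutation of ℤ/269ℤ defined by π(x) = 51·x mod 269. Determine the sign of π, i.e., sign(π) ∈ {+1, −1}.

+1

Orbit of 212 under x↦51x: [212, 52, 231, 214, 154, 53, 13]… (length divides ord_269(51)).
Cycle lengths of π_51 on ℤ/269ℤ: [134, 134, 1]; 3 cycles in total.
269 − 3 = 266 transpositions; sign(π) = (−1)^266 = +1.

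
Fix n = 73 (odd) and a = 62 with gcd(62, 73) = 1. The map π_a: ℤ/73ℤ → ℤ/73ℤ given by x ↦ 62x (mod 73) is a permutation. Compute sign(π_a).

-1

Orbit of 61 under x↦62x: [61, 59, 8, 58, 19, 10, 36]… (length divides ord_73(62)).
Decompose π into cycles: lengths [72, 1] (2 cycles, including the fixed point 0).
2 cycles on 73: each ℓ→(−1)^(ℓ−1), product (−1)^71 = -1.
(62|73)_J = -1 (Zolotarev's lemma cross-check).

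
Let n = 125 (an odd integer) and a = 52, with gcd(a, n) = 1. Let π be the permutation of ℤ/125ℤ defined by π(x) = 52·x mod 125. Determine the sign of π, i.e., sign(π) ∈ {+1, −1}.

Orbit of 117 under x↦52x: [117, 84, 118, 11, 72, 119, 63]… (length divides ord_125(52)).
Cycle type of π: 100 + 20 + 4 + 1; total 4 cycles.
4 cycles on 125: each ℓ→(−1)^(ℓ−1), product (−1)^121 = -1.
The Jacobi symbol (52|125) = -1 (Zolotarev) agrees.

-1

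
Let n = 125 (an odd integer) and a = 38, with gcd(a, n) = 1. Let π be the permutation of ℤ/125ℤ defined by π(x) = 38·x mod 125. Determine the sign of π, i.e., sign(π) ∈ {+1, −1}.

-1

Start at x=38: 38 → 69 → 122 → 11 → 43 → 9 → 92 → … (one orbit).
Decompose π into cycles: lengths [100, 20, 4, 1] (4 cycles, including the fixed point 0).
125 − 4 = 121 transpositions; sign(π) = (−1)^121 = -1.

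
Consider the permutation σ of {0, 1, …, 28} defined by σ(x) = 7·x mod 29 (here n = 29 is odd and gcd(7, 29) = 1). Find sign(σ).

+1

Start at x=23: 23 → 16 → 25 → 1 → 7 → 20 → 24 → 23 (one orbit).
Cycle type of π: 7×4 + 1; total 5 cycles.
With 5 cycles on 29 points, sign = (−1)^{29−5} = +1.
The Jacobi symbol (7|29) = +1 (Zolotarev) agrees.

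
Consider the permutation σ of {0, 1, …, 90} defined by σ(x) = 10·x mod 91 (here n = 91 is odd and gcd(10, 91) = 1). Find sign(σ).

Trace 9: π^k(9) = [9, 90, 81, 82, 1, 10] for k=0..5.
The orbit structure of x ↦ 10x mod 91: 16 orbits of sizes [6, 6, 6, 6, 6, 6, 6, 6, 6, 6, 6, 6, 6, 6, 6, 1].
91 − 16 = 75 transpositions; sign(π) = (−1)^75 = -1.
Zolotarev: (10|91) = -1, matching the cycle-count sign.

-1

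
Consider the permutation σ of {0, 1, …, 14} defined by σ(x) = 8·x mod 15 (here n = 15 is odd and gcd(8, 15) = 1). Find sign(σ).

Start at x=8: 8 → 4 → 2 → 1 → 8 (one orbit).
Cycle lengths of π_8 on ℤ/15ℤ: [4, 4, 4, 2, 1]; 5 cycles in total.
sign(π) = (−1)^{n − #cycles} = (−1)^{15−5} = (−1)^10 = +1.

+1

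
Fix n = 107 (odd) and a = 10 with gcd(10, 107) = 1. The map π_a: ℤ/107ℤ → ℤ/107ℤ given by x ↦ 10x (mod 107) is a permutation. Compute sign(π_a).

Start at x=36: 36 → 39 → 69 → 48 → 52 → 92 → 64 → … (one orbit).
Decompose π into cycles: lengths [53, 53, 1] (3 cycles, including the fixed point 0).
With 3 cycles on 107 points, sign = (−1)^{107−3} = +1.

+1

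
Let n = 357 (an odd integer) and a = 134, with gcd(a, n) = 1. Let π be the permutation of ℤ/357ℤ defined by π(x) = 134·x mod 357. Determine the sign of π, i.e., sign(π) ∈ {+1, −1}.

Orbit of 169 under x↦134x: [169, 155, 64, 8, 1, 134, 106]… (length divides ord_357(134)).
π_134 has 56 disjoint cycles with lengths [8, 8, 8, 8, 8, 8, 8, 8, 8, 8, 8, 8, 8, 8, 8, 8, 8, 8, 8, 8, 8, 8, 8, 8, 8, 8, 8, 8, 8, 8, 8, 8, 8, 8, 8, 8, 8, 8, 8, 8, 8, 8, 2, 2, 2, 2, 2, 2, 2, 1, 1, 1, 1, 1, 1, 1] on {0,…,356}.
sign(π) = (−1)^{n − #cycles} = (−1)^{357−56} = (−1)^301 = -1.

-1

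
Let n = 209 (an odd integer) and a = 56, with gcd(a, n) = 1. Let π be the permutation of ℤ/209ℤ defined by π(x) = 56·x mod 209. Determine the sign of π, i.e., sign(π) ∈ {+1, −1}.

Orbit of 56 under x↦56x: [56, 1]… (length divides ord_209(56)).
π_56 has 110 disjoint cycles with lengths [2, 2, 2, 2, 2, 2, 2, 2, 2, 2, 2, 2, 2, 2, 2, 2, 2, 2, 2, 2, 2, 2, 2, 2, 2, 2, 2, 2, 2, 2, 2, 2, 2, 2, 2, 2, 2, 2, 2, 2, 2, 2, 2, 2, 2, 2, 2, 2, 2, 2, 2, 2, 2, 2, 2, 2, 2, 2, 2, 2, 2, 2, 2, 2, 2, 2, 2, 2, 2, 2, 2, 2, 2, 2, 2, 2, 2, 2, 2, 2, 2, 2, 2, 2, 2, 2, 2, 2, 2, 2, 2, 2, 2, 2, 2, 2, 2, 2, 2, 1, 1, 1, 1, 1, 1, 1, 1, 1, 1, 1] on {0,…,208}.
Σ(ℓ_i−1) = 209−110 = 99; sign = (−1)^99 = -1.

-1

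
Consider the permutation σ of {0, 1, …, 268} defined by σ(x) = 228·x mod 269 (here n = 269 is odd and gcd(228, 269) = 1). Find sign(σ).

+1

Trace 246: π^k(246) = [246, 136, 73, 235, 49, 143, 55] for k=0..6.
The orbit structure of x ↦ 228x mod 269: 3 orbits of sizes [134, 134, 1].
n − c = 269 − 3 = 266; sign = (−1)^266 = +1.
Zolotarev: (228|269) = +1, matching the cycle-count sign.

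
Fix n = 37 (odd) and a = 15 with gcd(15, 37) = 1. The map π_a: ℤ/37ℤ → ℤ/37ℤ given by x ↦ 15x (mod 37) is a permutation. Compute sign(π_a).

Orbit of 6 under x↦15x: [6, 16, 18, 11, 17, 33, 14]… (length divides ord_37(15)).
π_15 has 2 disjoint cycles with lengths [36, 1] on {0,…,36}.
Σ(ℓ_i−1) = 37−2 = 35; sign = (−1)^35 = -1.

-1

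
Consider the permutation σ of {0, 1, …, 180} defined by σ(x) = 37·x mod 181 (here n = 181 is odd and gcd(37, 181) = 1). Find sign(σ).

Orbit of 154 under x↦37x: [154, 87, 142, 5, 4, 148, 46]… (length divides ord_181(37)).
The orbit structure of x ↦ 37x mod 181: 3 orbits of sizes [90, 90, 1].
3 cycles on 181: each ℓ→(−1)^(ℓ−1), product (−1)^178 = +1.

+1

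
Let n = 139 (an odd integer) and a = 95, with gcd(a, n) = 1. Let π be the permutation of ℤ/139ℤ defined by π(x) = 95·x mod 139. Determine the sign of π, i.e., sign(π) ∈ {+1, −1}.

Start at x=55: 55 → 82 → 6 → 14 → 79 → 138 → 44 → … (one orbit).
4 cycles of lengths [46, 46, 46, 1].
With 4 cycles on 139 points, sign = (−1)^{139−4} = -1.
Via Zolotarev, sign(π_{95}) = (95|139) = -1.

-1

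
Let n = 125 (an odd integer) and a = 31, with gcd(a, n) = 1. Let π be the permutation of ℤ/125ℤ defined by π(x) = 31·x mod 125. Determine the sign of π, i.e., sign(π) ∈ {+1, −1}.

Orbit of 86 under x↦31x: [86, 41, 21, 26, 56, 111, 66]… (length divides ord_125(31)).
Cycle type of π: 25×4 + 5×4 + 1×5; total 13 cycles.
With 13 cycles on 125 points, sign = (−1)^{125−13} = +1.

+1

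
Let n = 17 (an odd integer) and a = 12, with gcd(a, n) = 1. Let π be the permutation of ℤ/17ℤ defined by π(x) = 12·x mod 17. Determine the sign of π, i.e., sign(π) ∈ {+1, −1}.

Start at x=9: 9 → 6 → 4 → 14 → 15 → 10 → 1 → … (one orbit).
2 cycles of lengths [16, 1].
2 cycles on 17: each ℓ→(−1)^(ℓ−1), product (−1)^15 = -1.
Zolotarev: (12|17) = -1, matching the cycle-count sign.

-1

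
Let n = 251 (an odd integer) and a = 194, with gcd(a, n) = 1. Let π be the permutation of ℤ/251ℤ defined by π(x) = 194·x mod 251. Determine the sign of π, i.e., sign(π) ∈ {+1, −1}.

+1

Start at x=218: 218 → 124 → 211 → 21 → 58 → 208 → 192 → … (one orbit).
π_194 has 3 disjoint cycles with lengths [125, 125, 1] on {0,…,250}.
Σ(ℓ_i−1) = 251−3 = 248; sign = (−1)^248 = +1.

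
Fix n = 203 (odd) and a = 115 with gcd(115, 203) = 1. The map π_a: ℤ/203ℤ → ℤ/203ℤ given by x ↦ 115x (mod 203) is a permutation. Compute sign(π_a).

Trace 202: π^k(202) = [202, 88, 173, 1, 115, 30] for k=0..5.
44 cycles of lengths [6, 6, 6, 6, 6, 6, 6, 6, 6, 6, 6, 6, 6, 6, 6, 6, 6, 6, 6, 6, 6, 6, 6, 6, 6, 6, 6, 6, 6, 2, 2, 2, 2, 2, 2, 2, 2, 2, 2, 2, 2, 2, 2, 1].
44 cycles on 203: each ℓ→(−1)^(ℓ−1), product (−1)^159 = -1.
(115|203)_J = -1 (Zolotarev's lemma cross-check).

-1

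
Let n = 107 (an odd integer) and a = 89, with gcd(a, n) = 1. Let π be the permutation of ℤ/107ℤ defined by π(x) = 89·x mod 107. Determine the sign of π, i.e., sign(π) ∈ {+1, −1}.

+1

Start at x=92: 92 → 56 → 62 → 61 → 79 → 76 → 23 → … (one orbit).
3 cycles of lengths [53, 53, 1].
107 − 3 = 104 transpositions; sign(π) = (−1)^104 = +1.
Zolotarev: (89|107) = +1, matching the cycle-count sign.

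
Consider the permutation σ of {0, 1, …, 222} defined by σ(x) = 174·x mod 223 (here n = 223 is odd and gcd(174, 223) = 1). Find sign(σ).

-1

Start at x=2: 2 → 125 → 119 → 190 → 56 → 155 → 210 → … (one orbit).
π_174 has 4 disjoint cycles with lengths [74, 74, 74, 1] on {0,…,222}.
sign(π) = (−1)^{n − #cycles} = (−1)^{223−4} = (−1)^219 = -1.
The Jacobi symbol (174|223) = -1 (Zolotarev) agrees.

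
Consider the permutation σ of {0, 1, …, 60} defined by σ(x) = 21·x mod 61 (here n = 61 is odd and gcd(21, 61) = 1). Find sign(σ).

-1

Start at x=11: 11 → 48 → 32 → 1 → 21 → 14 → 50 → … (one orbit).
Decompose π into cycles: lengths [12, 12, 12, 12, 12, 1] (6 cycles, including the fixed point 0).
n − c = 61 − 6 = 55; sign = (−1)^55 = -1.
The Jacobi symbol (21|61) = -1 (Zolotarev) agrees.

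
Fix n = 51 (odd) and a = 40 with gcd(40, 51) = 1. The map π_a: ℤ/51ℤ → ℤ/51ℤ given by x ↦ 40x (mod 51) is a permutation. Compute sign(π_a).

-1

Trace 28: π^k(28) = [28, 49, 22, 13, 10, 43, 37] for k=0..6.
The orbit structure of x ↦ 40x mod 51: 6 orbits of sizes [16, 16, 16, 1, 1, 1].
With 6 cycles on 51 points, sign = (−1)^{51−6} = -1.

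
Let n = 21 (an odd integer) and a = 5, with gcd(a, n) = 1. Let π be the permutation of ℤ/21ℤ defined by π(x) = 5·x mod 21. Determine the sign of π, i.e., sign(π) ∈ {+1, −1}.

+1

Trace 5: π^k(5) = [5, 4, 20, 16, 17, 1] for k=0..5.
The orbit structure of x ↦ 5x mod 21: 5 orbits of sizes [6, 6, 6, 2, 1].
With 5 cycles on 21 points, sign = (−1)^{21−5} = +1.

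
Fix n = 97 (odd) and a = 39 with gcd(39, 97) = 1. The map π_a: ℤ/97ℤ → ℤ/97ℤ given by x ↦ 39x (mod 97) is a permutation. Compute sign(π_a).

-1

Start at x=60: 60 → 12 → 80 → 16 → 42 → 86 → 56 → … (one orbit).
Cycle type of π: 96 + 1; total 2 cycles.
97 − 2 = 95 transpositions; sign(π) = (−1)^95 = -1.
Check: (39/97) = -1 by Zolotarev.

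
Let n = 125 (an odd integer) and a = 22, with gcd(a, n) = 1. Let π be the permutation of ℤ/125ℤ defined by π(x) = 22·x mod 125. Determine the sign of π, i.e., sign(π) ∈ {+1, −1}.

-1

Trace 97: π^k(97) = [97, 9, 73, 106, 82, 54, 63] for k=0..6.
4 cycles of lengths [100, 20, 4, 1].
n − c = 125 − 4 = 121; sign = (−1)^121 = -1.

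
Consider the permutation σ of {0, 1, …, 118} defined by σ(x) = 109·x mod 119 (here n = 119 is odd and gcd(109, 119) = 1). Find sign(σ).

-1

Start at x=107: 107 → 1 → 109 → 100 → 71 → 4 → 79 → … (one orbit).
Cycle type of π: 48×2 + 16 + 3×2 + 1; total 6 cycles.
Σ(ℓ_i−1) = 119−6 = 113; sign = (−1)^113 = -1.
The Jacobi symbol (109|119) = -1 (Zolotarev) agrees.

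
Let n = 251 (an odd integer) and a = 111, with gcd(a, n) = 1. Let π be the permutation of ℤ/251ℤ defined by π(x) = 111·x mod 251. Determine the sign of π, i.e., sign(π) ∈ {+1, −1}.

-1

Orbit of 55 under x↦111x: [55, 81, 206, 25, 14, 48, 57]… (length divides ord_251(111)).
π_111 has 2 disjoint cycles with lengths [250, 1] on {0,…,250}.
Σ(ℓ_i−1) = 251−2 = 249; sign = (−1)^249 = -1.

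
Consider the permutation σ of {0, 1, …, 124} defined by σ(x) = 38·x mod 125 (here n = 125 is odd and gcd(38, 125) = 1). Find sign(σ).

Start at x=31: 31 → 53 → 14 → 32 → 91 → 83 → 29 → … (one orbit).
The orbit structure of x ↦ 38x mod 125: 4 orbits of sizes [100, 20, 4, 1].
4 cycles on 125: each ℓ→(−1)^(ℓ−1), product (−1)^121 = -1.
The Jacobi symbol (38|125) = -1 (Zolotarev) agrees.

-1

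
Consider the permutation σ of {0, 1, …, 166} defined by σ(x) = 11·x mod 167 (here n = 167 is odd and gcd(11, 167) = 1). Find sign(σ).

Start at x=38: 38 → 84 → 89 → 144 → 81 → 56 → 115 → … (one orbit).
The orbit structure of x ↦ 11x mod 167: 3 orbits of sizes [83, 83, 1].
3 cycles on 167: each ℓ→(−1)^(ℓ−1), product (−1)^164 = +1.
Via Zolotarev, sign(π_{11}) = (11|167) = +1.

+1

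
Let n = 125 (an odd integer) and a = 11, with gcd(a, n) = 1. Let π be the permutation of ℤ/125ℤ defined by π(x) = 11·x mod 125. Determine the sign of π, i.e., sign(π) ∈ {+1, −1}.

Orbit of 76 under x↦11x: [76, 86, 71, 31, 91, 1, 11]… (length divides ord_125(11)).
π_11 has 13 disjoint cycles with lengths [25, 25, 25, 25, 5, 5, 5, 5, 1, 1, 1, 1, 1] on {0,…,124}.
sign(π) = (−1)^{n − #cycles} = (−1)^{125−13} = (−1)^112 = +1.
The Jacobi symbol (11|125) = +1 (Zolotarev) agrees.

+1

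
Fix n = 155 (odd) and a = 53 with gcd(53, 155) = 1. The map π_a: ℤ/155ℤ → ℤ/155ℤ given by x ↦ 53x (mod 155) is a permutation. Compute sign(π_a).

Start at x=19: 19 → 77 → 51 → 68 → 39 → 52 → 121 → … (one orbit).
Cycle lengths of π_53 on ℤ/155ℤ: [60, 60, 30, 4, 1]; 5 cycles in total.
5 cycles on 155: each ℓ→(−1)^(ℓ−1), product (−1)^150 = +1.
The Jacobi symbol (53|155) = +1 (Zolotarev) agrees.

+1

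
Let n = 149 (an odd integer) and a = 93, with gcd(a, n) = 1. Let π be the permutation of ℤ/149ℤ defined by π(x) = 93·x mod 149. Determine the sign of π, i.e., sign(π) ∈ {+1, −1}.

-1

Orbit of 82 under x↦93x: [82, 27, 127, 40, 144, 131, 114]… (length divides ord_149(93)).
2 cycles of lengths [148, 1].
sign(π) = (−1)^{n − #cycles} = (−1)^{149−2} = (−1)^147 = -1.
The Jacobi symbol (93|149) = -1 (Zolotarev) agrees.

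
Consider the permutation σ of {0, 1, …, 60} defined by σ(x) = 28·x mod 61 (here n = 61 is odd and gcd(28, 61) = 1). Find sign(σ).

-1

Orbit of 38 under x↦28x: [38, 27, 24, 1, 28, 52, 53]… (length divides ord_61(28)).
4 cycles of lengths [20, 20, 20, 1].
n − c = 61 − 4 = 57; sign = (−1)^57 = -1.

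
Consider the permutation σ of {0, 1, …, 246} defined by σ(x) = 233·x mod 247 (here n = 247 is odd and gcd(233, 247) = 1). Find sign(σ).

+1

Start at x=64: 64 → 92 → 194 → 1 → 233 → 196 → 220 → … (one orbit).
π_233 has 21 disjoint cycles with lengths [18, 18, 18, 18, 18, 18, 18, 18, 18, 18, 18, 18, 9, 9, 2, 2, 2, 2, 2, 2, 1] on {0,…,246}.
sign(π) = (−1)^{n − #cycles} = (−1)^{247−21} = (−1)^226 = +1.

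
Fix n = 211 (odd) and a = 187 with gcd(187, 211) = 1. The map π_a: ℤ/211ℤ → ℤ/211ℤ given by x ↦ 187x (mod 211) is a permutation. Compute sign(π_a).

Start at x=76: 76 → 75 → 99 → 156 → 54 → 181 → 87 → … (one orbit).
Cycle type of π: 210 + 1; total 2 cycles.
With 2 cycles on 211 points, sign = (−1)^{211−2} = -1.
The Jacobi symbol (187|211) = -1 (Zolotarev) agrees.

-1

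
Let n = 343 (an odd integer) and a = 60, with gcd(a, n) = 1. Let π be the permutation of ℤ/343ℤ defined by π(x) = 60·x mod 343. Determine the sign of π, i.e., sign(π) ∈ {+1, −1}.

+1

Orbit of 162 under x↦60x: [162, 116, 100, 169, 193, 261, 225]… (length divides ord_343(60)).
The orbit structure of x ↦ 60x mod 343: 7 orbits of sizes [147, 147, 21, 21, 3, 3, 1].
343 − 7 = 336 transpositions; sign(π) = (−1)^336 = +1.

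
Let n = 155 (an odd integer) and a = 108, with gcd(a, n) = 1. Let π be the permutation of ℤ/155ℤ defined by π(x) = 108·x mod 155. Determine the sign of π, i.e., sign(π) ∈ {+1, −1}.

+1

Start at x=58: 58 → 64 → 92 → 16 → 23 → 4 → 122 → … (one orbit).
Decompose π into cycles: lengths [20, 20, 20, 20, 20, 20, 10, 10, 10, 4, 1] (11 cycles, including the fixed point 0).
sign(π) = (−1)^{n − #cycles} = (−1)^{155−11} = (−1)^144 = +1.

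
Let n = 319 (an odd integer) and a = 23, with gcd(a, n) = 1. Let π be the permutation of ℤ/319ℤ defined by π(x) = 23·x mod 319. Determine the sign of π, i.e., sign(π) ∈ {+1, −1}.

Trace 210: π^k(210) = [210, 45, 78, 199, 111, 1, 23] for k=0..6.
Cycle type of π: 7×44 + 1×11; total 55 cycles.
Σ(ℓ_i−1) = 319−55 = 264; sign = (−1)^264 = +1.
The Jacobi symbol (23|319) = +1 (Zolotarev) agrees.

+1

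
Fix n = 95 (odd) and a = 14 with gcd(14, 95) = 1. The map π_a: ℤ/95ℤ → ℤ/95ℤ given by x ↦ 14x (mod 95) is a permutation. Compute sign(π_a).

-1

Start at x=6: 6 → 84 → 36 → 29 → 26 → 79 → 61 → … (one orbit).
8 cycles of lengths [18, 18, 18, 18, 18, 2, 2, 1].
With 8 cycles on 95 points, sign = (−1)^{95−8} = -1.
Zolotarev: (14|95) = -1, matching the cycle-count sign.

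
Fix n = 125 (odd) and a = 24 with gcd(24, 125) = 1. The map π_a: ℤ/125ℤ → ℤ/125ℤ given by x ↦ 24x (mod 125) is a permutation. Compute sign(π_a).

+1

Trace 99: π^k(99) = [99, 1, 24, 76, 74, 26, 124] for k=0..6.
23 cycles of lengths [10, 10, 10, 10, 10, 10, 10, 10, 10, 10, 2, 2, 2, 2, 2, 2, 2, 2, 2, 2, 2, 2, 1].
Σ(ℓ_i−1) = 125−23 = 102; sign = (−1)^102 = +1.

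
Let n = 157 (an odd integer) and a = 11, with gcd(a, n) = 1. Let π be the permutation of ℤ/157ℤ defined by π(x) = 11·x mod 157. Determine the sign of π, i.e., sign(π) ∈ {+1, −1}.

+1

Start at x=52: 52 → 101 → 12 → 132 → 39 → 115 → 9 → … (one orbit).
Cycle type of π: 39×4 + 1; total 5 cycles.
5 cycles on 157: each ℓ→(−1)^(ℓ−1), product (−1)^152 = +1.
The Jacobi symbol (11|157) = +1 (Zolotarev) agrees.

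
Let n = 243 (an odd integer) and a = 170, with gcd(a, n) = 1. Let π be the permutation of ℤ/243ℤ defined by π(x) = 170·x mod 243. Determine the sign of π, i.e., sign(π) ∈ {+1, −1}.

-1

Orbit of 116 under x↦170x: [116, 37, 215, 100, 233, 1, 170]… (length divides ord_243(170)).
Cycle type of π: 54×3 + 18×3 + 6×3 + 2×4 + 1; total 14 cycles.
With 14 cycles on 243 points, sign = (−1)^{243−14} = -1.
Check: (170/243) = -1 by Zolotarev.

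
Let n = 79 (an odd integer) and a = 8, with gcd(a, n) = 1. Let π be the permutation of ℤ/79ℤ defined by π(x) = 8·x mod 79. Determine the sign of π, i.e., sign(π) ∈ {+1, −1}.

Orbit of 65 under x↦8x: [65, 46, 52, 21, 10, 1, 8]… (length divides ord_79(8)).
Decompose π into cycles: lengths [13, 13, 13, 13, 13, 13, 1] (7 cycles, including the fixed point 0).
79 − 7 = 72 transpositions; sign(π) = (−1)^72 = +1.

+1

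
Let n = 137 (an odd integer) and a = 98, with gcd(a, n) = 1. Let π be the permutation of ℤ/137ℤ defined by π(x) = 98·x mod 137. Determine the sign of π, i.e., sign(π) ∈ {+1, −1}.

Orbit of 60 under x↦98x: [60, 126, 18, 120, 115, 36, 103]… (length divides ord_137(98)).
π_98 has 3 disjoint cycles with lengths [68, 68, 1] on {0,…,136}.
137 − 3 = 134 transpositions; sign(π) = (−1)^134 = +1.
(98|137)_J = +1 (Zolotarev's lemma cross-check).

+1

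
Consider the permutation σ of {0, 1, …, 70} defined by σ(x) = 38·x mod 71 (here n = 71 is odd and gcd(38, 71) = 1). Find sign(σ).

Start at x=6: 6 → 15 → 2 → 5 → 48 → 49 → 16 → … (one orbit).
The orbit structure of x ↦ 38x mod 71: 3 orbits of sizes [35, 35, 1].
Σ(ℓ_i−1) = 71−3 = 68; sign = (−1)^68 = +1.

+1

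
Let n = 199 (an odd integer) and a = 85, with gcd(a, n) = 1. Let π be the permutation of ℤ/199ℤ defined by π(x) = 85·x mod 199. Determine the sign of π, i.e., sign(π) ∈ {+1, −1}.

Trace 1: π^k(1) = [1, 85, 61, 11, 139, 74, 121] for k=0..6.
Cycle lengths of π_85 on ℤ/199ℤ: [22, 22, 22, 22, 22, 22, 22, 22, 22, 1]; 10 cycles in total.
sign(π) = (−1)^{n − #cycles} = (−1)^{199−10} = (−1)^189 = -1.
Check: (85/199) = -1 by Zolotarev.

-1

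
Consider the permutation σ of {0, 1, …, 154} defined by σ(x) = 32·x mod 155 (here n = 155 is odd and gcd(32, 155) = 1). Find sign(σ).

-1

Start at x=32: 32 → 94 → 63 → 1 → 32 (one orbit).
Decompose π into cycles: lengths [4, 4, 4, 4, 4, 4, 4, 4, 4, 4, 4, 4, 4, 4, 4, 4, 4, 4, 4, 4, 4, 4, 4, 4, 4, 4, 4, 4, 4, 4, 4, 1, 1, 1, 1, 1, 1, 1, 1, 1, 1, 1, 1, 1, 1, 1, 1, 1, 1, 1, 1, 1, 1, 1, 1, 1, 1, 1, 1, 1, 1, 1] (62 cycles, including the fixed point 0).
With 62 cycles on 155 points, sign = (−1)^{155−62} = -1.
Zolotarev: (32|155) = -1, matching the cycle-count sign.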